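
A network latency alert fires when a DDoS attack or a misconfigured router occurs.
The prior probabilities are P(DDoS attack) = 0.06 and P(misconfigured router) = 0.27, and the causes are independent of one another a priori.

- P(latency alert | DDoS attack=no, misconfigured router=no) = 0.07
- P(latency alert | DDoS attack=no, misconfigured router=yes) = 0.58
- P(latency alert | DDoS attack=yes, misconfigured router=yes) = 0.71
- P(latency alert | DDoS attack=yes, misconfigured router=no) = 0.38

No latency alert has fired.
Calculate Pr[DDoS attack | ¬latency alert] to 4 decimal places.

For the numerator, keep only DDoS attack=true terms: 0.027156 + 0.004698 = 0.031854
The normalizing constant is 0.93·0.94·0.73 + 0.42·0.94·0.27 + 0.62·0.06·0.73 + 0.29·0.06·0.27 = 0.776616
Posterior = 0.031854 / 0.776616 ≈ 0.0410

Pr[DDoS attack | ¬latency alert] ≈ 0.0410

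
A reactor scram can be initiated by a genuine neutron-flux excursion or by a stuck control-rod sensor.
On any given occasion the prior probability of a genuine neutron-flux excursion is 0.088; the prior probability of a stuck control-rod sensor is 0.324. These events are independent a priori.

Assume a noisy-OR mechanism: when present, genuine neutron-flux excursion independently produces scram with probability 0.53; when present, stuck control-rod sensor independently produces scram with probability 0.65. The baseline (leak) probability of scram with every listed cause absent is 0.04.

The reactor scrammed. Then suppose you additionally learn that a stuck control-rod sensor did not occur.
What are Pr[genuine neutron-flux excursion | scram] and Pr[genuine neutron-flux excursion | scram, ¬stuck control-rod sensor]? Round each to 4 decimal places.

Pr[genuine neutron-flux excursion | scram] ≈ 0.2042; Pr[genuine neutron-flux excursion | scram, ¬stuck control-rod sensor] ≈ 0.5697

Under noisy-OR, P(scram | causes) = 1 − (1−0.04)·∏(1−qᵢ) over the active causes.
P(scram) = 0.04×0.912×0.676 + 0.664×0.912×0.324 + 0.5488×0.088×0.676 + 0.84208×0.088×0.324 = 0.024660 + 0.196204 + 0.032647 + 0.024009 = 0.277520
The genuine neutron-flux excursion-present share is 0.032647 + 0.024009 = 0.056656.
Hence the posterior is 0.056656/0.277520 ≈ 0.2042.

Now also conditioning on stuck control-rod sensor≠true:
P(scram | ¬stuck control-rod sensor) = 0.04×0.912 + 0.5488×0.088 = 0.036480 + 0.048294 = 0.084774
The genuine neutron-flux excursion-present share is 0.5488×0.088 = 0.048294.
P(genuine neutron-flux excursion | scram, ¬stuck control-rod sensor) = 0.048294 / 0.084774 ≈ 0.5697
Ruling out stuck control-rod sensor raises the posterior on genuine neutron-flux excursion — the flip side of explaining away.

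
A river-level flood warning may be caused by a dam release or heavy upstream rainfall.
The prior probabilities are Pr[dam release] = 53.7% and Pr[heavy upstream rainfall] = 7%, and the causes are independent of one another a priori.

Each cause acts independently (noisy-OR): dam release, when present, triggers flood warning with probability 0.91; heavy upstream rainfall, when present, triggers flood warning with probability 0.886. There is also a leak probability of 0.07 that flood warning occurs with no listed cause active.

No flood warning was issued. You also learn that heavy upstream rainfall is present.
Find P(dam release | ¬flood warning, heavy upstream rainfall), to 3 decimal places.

Under noisy-OR, P(flood warning | causes) = 1 − (1−0.07)·∏(1−qᵢ) over the active causes.
Numerator (weight on configurations with dam release): 0.009542·0.537 = 0.005124
Normalizer over all consistent configurations: 0.10602·0.463 + 0.009542·0.537 = 0.054211
P(dam release | ¬flood warning, heavy upstream rainfall) = 0.005124/0.054211 ≈ 0.095

P(dam release | ¬flood warning, heavy upstream rainfall) ≈ 0.095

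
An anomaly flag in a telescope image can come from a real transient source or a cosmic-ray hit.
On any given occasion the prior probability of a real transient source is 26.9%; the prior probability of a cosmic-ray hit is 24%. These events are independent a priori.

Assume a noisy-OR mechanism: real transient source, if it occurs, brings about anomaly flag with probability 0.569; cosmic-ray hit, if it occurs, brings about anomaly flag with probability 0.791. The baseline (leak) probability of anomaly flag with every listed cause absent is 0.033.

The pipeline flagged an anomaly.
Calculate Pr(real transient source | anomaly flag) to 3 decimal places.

Pr(real transient source | anomaly flag) ≈ 0.530

Under noisy-OR, P(anomaly flag | causes) = 1 − (1−0.033)·∏(1−qᵢ) over the active causes.
P(anomaly flag) = 0.033*0.731*0.76 + 0.797897*0.731*0.24 + 0.583223*0.269*0.76 + 0.912894*0.269*0.24 = 0.018333 + 0.139983 + 0.119234 + 0.058936 = 0.336486
The real transient source-present share is 0.119234 + 0.058936 = 0.178170.
P(real transient source | anomaly flag) = 0.178170 / 0.336486 ≈ 0.530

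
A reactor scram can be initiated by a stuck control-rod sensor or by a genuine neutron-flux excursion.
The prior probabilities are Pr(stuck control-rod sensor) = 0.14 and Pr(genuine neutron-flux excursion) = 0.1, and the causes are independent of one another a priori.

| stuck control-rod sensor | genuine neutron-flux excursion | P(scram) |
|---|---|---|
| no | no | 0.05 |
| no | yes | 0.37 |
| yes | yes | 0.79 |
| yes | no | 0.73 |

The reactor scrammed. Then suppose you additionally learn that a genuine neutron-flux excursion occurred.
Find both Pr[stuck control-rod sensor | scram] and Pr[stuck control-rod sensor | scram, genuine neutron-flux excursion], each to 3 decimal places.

P(scram) = 0.05×0.86×0.9 + 0.37×0.86×0.1 + 0.73×0.14×0.9 + 0.79×0.14×0.1 = 0.038700 + 0.031820 + 0.091980 + 0.011060 = 0.173560
Restricting to configurations with stuck control-rod sensor present: 0.091980 + 0.011060 = 0.103040.
So P(stuck control-rod sensor | scram) = 0.103040/0.173560 ≈ 0.594.

With the extra evidence:
P(scram | genuine neutron-flux excursion) = 0.37*0.86 + 0.79*0.14 = 0.318200 + 0.110600 = 0.428800
The stuck control-rod sensor-present share is 0.79*0.14 = 0.110600.
P(stuck control-rod sensor | scram, genuine neutron-flux excursion) = 0.110600 / 0.428800 ≈ 0.258

Pr[stuck control-rod sensor | scram] ≈ 0.594; Pr[stuck control-rod sensor | scram, genuine neutron-flux excursion] ≈ 0.258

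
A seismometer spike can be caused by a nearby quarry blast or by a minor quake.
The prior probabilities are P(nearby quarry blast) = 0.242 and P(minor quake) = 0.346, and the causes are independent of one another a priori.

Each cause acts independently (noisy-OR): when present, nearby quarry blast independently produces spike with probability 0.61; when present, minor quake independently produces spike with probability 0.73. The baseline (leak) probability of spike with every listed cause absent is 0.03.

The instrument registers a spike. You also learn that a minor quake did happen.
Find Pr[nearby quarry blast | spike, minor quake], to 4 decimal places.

Under noisy-OR, P(spike | causes) = 1 − (1−0.03)·∏(1−qᵢ) over the active causes.
Weight on nearby quarry blast=true, given the evidence: 0.897859×0.242 = 0.217282
Normalizer over all consistent configurations: 0.7381×0.758 + 0.897859×0.242 = 0.776762
Posterior = 0.217282 / 0.776762 ≈ 0.2797

Pr[nearby quarry blast | spike, minor quake] ≈ 0.2797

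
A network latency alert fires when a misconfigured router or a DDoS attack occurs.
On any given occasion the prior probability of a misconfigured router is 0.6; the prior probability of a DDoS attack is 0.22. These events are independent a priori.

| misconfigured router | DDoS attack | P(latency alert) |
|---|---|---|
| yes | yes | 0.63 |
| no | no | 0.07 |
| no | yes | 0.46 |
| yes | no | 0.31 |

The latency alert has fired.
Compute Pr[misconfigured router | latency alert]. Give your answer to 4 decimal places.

Enumerate the 4 (misconfigured router, DDoS attack) configurations and weight by the priors:
  P(latency alert) = 0.07·0.4·0.78 + 0.46·0.4·0.22 + 0.31·0.6·0.78 + 0.63·0.6·0.22
        = 0.021840 + 0.040480 + 0.145080 + 0.083160 = 0.290560
The terms with misconfigured router present sum to 0.228240, so
  P(misconfigured router | latency alert) = 0.228240 / 0.290560 ≈ 0.7855

Pr[misconfigured router | latency alert] ≈ 0.7855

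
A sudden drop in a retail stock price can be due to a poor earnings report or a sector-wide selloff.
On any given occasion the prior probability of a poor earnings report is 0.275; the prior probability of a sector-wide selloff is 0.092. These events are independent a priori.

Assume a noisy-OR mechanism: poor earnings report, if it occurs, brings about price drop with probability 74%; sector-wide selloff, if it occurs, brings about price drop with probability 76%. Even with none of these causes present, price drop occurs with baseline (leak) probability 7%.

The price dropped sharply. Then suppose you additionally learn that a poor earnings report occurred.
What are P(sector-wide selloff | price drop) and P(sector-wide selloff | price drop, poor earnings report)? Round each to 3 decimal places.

P(sector-wide selloff | price drop) ≈ 0.243; P(sector-wide selloff | price drop, poor earnings report) ≈ 0.112

Under noisy-OR, P(price drop | causes) = 1 − (1−0.07)·∏(1−qᵢ) over the active causes.
By total probability over the 4 (poor earnings report, sector-wide selloff) configurations:
  P(price drop) = 0.07·0.725·0.908 + 0.7768·0.725·0.092 + 0.7582·0.275·0.908 + 0.941968·0.275·0.092
        = 0.046081 + 0.051813 + 0.189323 + 0.023832 = 0.311049
Configurations with sector-wide selloff contribute 0.075645, so
  P(sector-wide selloff | price drop) = 0.075645 / 0.311049 ≈ 0.243

Now condition on the additional information:
Weight on sector-wide selloff=true, given the evidence: 0.941968·0.092 = 0.086661
Denominator P(price drop | poor earnings report): 0.7582·0.908 + 0.941968·0.092 = 0.775107
Posterior = 0.086661 / 0.775107 ≈ 0.112
— poor earnings report explains away the evidence for sector-wide selloff.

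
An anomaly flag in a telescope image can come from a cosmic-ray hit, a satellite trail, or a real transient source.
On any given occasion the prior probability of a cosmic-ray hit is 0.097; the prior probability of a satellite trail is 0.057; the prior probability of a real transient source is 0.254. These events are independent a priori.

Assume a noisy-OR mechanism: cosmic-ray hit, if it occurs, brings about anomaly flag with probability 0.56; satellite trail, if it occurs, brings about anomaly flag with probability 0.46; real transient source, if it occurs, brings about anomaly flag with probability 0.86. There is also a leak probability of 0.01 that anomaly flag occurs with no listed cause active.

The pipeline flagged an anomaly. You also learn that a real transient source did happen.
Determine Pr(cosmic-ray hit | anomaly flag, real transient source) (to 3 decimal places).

Pr(cosmic-ray hit | anomaly flag, real transient source) ≈ 0.105

Under noisy-OR, P(anomaly flag | causes) = 1 − (1−0.01)·∏(1−qᵢ) over the active causes.
Numerator (weight on configurations with cosmic-ray hit): 0.085893 + 0.005347 = 0.091240
Normalizer over all consistent configurations: 0.8614*0.903*0.943 + 0.925156*0.903*0.057 + 0.939016*0.097*0.943 + 0.967069*0.097*0.057 = 0.872366
P(cosmic-ray hit | anomaly flag, real transient source) = 0.091240/0.872366 ≈ 0.105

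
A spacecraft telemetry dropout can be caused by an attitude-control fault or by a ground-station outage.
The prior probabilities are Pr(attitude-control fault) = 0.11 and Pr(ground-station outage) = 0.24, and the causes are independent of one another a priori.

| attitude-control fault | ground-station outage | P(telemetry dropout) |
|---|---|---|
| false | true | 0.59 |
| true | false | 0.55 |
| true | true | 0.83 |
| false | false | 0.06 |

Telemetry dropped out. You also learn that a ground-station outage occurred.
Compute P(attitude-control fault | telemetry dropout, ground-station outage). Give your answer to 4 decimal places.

P(attitude-control fault | telemetry dropout, ground-station outage) ≈ 0.1481

By total probability over both values of attitude-control fault:
  P(telemetry dropout | ground-station outage) = 0.59*0.89 + 0.83*0.11
        = 0.525100 + 0.091300 = 0.616400
The terms with attitude-control fault present sum to 0.091300, so
  P(attitude-control fault | telemetry dropout, ground-station outage) = 0.091300 / 0.616400 ≈ 0.1481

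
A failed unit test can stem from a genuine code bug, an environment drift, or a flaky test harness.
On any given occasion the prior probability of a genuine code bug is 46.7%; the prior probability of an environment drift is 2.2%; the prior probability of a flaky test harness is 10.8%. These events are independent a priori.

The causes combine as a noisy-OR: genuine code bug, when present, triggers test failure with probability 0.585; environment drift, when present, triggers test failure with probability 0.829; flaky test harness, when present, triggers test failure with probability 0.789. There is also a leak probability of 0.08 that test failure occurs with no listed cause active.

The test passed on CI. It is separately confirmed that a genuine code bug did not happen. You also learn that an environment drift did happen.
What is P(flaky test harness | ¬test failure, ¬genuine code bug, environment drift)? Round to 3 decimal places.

Under noisy-OR, P(test failure | causes) = 1 − (1−0.08)·∏(1−qᵢ) over the active causes.
P(¬test failure | ¬genuine code bug, environment drift) = 0.15732*0.892 + 0.033195*0.108 = 0.140329 + 0.003585 = 0.143914
Of this, 0.003585 comes from 0.033195*0.108 (the flaky test harness=true cases).
P(flaky test harness | ¬test failure, ¬genuine code bug, environment drift) = 0.003585 / 0.143914 ≈ 0.025

P(flaky test harness | ¬test failure, ¬genuine code bug, environment drift) ≈ 0.025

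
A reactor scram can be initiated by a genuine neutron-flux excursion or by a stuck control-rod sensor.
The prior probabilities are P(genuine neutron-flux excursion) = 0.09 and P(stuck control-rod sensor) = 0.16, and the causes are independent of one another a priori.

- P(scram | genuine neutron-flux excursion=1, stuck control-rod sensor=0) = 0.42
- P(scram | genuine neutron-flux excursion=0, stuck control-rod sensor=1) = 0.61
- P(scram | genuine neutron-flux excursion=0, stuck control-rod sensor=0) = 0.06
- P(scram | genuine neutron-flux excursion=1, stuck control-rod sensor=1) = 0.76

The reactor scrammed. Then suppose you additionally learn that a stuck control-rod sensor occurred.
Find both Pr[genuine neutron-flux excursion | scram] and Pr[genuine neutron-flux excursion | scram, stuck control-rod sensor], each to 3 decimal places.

Numerator (weight on configurations with genuine neutron-flux excursion): 0.031752 + 0.010944 = 0.042696
Normalizer over all consistent configurations: 0.06·0.91·0.84 + 0.61·0.91·0.16 + 0.42·0.09·0.84 + 0.76·0.09·0.16 = 0.177376
P(genuine neutron-flux excursion | scram) = 0.042696/0.177376 ≈ 0.241

Now condition on the additional information:
For the numerator, keep only genuine neutron-flux excursion=true terms: 0.76·0.09 = 0.068400
Normalizer over all consistent configurations: 0.61·0.91 + 0.76·0.09 = 0.623500
P(genuine neutron-flux excursion | scram, stuck control-rod sensor) = 0.068400/0.623500 ≈ 0.110
This is intercausal reasoning (explaining away): once stuck control-rod sensor accounts for the scram, genuine neutron-flux excursion becomes less likely.

Pr[genuine neutron-flux excursion | scram] ≈ 0.241; Pr[genuine neutron-flux excursion | scram, stuck control-rod sensor] ≈ 0.110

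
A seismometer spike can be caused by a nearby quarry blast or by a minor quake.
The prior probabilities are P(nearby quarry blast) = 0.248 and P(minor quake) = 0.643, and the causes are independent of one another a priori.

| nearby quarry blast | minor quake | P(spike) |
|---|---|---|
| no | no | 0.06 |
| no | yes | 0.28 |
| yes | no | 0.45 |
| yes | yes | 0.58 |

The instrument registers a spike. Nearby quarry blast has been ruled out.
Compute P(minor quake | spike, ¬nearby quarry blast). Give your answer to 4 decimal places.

P(minor quake | spike, ¬nearby quarry blast) ≈ 0.8937

P(spike | ¬nearby quarry blast) = 0.06×0.357 + 0.28×0.643 = 0.021420 + 0.180040 = 0.201460
Restricting to configurations with minor quake present: 0.28×0.643 = 0.180040.
So P(minor quake | spike, ¬nearby quarry blast) = 0.180040/0.201460 ≈ 0.8937.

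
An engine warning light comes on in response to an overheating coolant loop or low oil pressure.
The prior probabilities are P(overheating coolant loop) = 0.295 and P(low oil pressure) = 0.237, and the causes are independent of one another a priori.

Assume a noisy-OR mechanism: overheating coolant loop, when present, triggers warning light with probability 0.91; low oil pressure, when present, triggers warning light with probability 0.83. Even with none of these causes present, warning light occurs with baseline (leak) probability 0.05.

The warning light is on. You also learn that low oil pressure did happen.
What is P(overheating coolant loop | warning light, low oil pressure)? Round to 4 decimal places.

P(overheating coolant loop | warning light, low oil pressure) ≈ 0.3297

Under noisy-OR, P(warning light | causes) = 1 − (1−0.05)·∏(1−qᵢ) over the active causes.
By total probability over both values of overheating coolant loop:
  P(warning light | low oil pressure) = 0.8385×0.705 + 0.985465×0.295
        = 0.591143 + 0.290712 = 0.881855
Configurations with overheating coolant loop contribute 0.290712, so
  P(overheating coolant loop | warning light, low oil pressure) = 0.290712 / 0.881855 ≈ 0.3297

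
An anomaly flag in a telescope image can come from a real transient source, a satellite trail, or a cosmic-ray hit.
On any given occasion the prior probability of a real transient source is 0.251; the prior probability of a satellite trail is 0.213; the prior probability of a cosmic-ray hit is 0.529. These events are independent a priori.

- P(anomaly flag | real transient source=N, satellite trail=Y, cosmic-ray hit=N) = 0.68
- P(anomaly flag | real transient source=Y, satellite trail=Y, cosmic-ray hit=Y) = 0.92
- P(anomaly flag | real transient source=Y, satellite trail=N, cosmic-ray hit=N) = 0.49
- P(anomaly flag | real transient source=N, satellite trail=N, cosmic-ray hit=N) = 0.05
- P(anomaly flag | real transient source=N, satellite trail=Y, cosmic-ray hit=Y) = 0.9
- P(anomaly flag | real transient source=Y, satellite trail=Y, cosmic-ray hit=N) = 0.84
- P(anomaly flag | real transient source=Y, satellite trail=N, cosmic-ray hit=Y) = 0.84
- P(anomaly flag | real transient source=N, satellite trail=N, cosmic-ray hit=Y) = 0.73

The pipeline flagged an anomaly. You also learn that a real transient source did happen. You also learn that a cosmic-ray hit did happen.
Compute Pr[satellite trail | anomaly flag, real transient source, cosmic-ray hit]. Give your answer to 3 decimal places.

Enumerate both values of satellite trail and weight by the priors:
  P(anomaly flag | real transient source, cosmic-ray hit) = 0.84*0.787 + 0.92*0.213
        = 0.661080 + 0.195960 = 0.857040
The terms with satellite trail present sum to 0.195960, so
  P(satellite trail | anomaly flag, real transient source, cosmic-ray hit) = 0.195960 / 0.857040 ≈ 0.229

Pr[satellite trail | anomaly flag, real transient source, cosmic-ray hit] ≈ 0.229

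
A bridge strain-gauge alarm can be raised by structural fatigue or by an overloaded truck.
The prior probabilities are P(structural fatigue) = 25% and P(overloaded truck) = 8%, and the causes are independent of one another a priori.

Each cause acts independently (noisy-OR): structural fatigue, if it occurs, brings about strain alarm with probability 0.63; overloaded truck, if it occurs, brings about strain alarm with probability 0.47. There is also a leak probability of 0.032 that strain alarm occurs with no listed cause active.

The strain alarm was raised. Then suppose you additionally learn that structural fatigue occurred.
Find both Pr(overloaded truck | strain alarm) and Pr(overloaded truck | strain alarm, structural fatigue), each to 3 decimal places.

Pr(overloaded truck | strain alarm) ≈ 0.211; Pr(overloaded truck | strain alarm, structural fatigue) ≈ 0.099

Under noisy-OR, P(strain alarm | causes) = 1 − (1−0.032)·∏(1−qᵢ) over the active causes.
Enumerate the 4 (structural fatigue, overloaded truck) configurations and weight by the priors:
  P(strain alarm) = 0.032·0.75·0.92 + 0.48696·0.75·0.08 + 0.64184·0.25·0.92 + 0.810175·0.25·0.08
        = 0.022080 + 0.029218 + 0.147623 + 0.016203 = 0.215124
Configurations with overloaded truck contribute 0.045421, so
  P(overloaded truck | strain alarm) = 0.045421 / 0.215124 ≈ 0.211

With the extra evidence:
P(strain alarm | structural fatigue) = 0.64184*0.92 + 0.810175*0.08 = 0.590493 + 0.064814 = 0.655307
Restricting to configurations with overloaded truck present: 0.810175*0.08 = 0.064814.
P(overloaded truck | strain alarm, structural fatigue) = 0.064814 / 0.655307 ≈ 0.099
This is intercausal reasoning (explaining away): once structural fatigue accounts for the strain alarm, overloaded truck becomes less likely.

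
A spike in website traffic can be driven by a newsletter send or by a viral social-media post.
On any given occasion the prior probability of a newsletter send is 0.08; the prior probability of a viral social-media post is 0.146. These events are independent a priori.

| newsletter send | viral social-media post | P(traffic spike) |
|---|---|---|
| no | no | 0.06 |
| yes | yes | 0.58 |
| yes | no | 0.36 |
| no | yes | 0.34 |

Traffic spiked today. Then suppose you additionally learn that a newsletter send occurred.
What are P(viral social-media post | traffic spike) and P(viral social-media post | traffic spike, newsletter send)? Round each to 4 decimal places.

P(viral social-media post | traffic spike) ≈ 0.4223; P(viral social-media post | traffic spike, newsletter send) ≈ 0.2160

P(traffic spike) = 0.06·0.92·0.854 + 0.34·0.92·0.146 + 0.36·0.08·0.854 + 0.58·0.08·0.146 = 0.047141 + 0.045669 + 0.024595 + 0.006774 = 0.124179
The viral social-media post-present share is 0.045669 + 0.006774 = 0.052443.
P(viral social-media post | traffic spike) = 0.052443 / 0.124179 ≈ 0.4223

With the extra evidence:
P(traffic spike | newsletter send) = 0.36×0.854 + 0.58×0.146 = 0.307440 + 0.084680 = 0.392120
Restricting to configurations with viral social-media post present: 0.58×0.146 = 0.084680.
So P(viral social-media post | traffic spike, newsletter send) = 0.084680/0.392120 ≈ 0.2160.
The drop from 0.4223 to 0.2160 is the explaining-away (discounting) effect.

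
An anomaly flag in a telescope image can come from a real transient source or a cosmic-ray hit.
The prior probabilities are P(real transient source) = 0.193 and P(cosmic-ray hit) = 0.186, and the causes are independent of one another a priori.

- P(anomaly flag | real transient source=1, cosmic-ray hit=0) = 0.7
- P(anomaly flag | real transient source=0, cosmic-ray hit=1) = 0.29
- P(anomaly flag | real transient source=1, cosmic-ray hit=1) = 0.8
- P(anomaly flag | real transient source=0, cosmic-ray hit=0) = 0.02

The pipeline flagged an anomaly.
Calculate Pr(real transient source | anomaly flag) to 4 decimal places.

Pr(real transient source | anomaly flag) ≈ 0.7099

For the numerator, keep only real transient source=true terms: 0.109971 + 0.028718 = 0.138689
Normalizer over all consistent configurations: 0.02*0.807*0.814 + 0.29*0.807*0.186 + 0.7*0.193*0.814 + 0.8*0.193*0.186 = 0.195357
P(real transient source | anomaly flag) = 0.138689/0.195357 ≈ 0.7099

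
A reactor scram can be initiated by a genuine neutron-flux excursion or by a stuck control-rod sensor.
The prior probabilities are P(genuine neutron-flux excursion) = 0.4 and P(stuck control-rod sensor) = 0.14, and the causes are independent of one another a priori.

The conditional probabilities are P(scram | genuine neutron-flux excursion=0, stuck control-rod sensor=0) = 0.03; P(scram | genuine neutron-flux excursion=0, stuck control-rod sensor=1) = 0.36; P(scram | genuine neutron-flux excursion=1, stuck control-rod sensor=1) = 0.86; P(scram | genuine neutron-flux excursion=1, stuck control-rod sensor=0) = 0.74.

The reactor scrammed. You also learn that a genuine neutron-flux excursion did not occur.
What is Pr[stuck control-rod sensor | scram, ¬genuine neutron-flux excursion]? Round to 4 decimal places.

Weight on stuck control-rod sensor=true, given the evidence: 0.36*0.14 = 0.050400
Denominator P(scram | ¬genuine neutron-flux excursion): 0.03*0.86 + 0.36*0.14 = 0.076200
Posterior = 0.050400 / 0.076200 ≈ 0.6614

Pr[stuck control-rod sensor | scram, ¬genuine neutron-flux excursion] ≈ 0.6614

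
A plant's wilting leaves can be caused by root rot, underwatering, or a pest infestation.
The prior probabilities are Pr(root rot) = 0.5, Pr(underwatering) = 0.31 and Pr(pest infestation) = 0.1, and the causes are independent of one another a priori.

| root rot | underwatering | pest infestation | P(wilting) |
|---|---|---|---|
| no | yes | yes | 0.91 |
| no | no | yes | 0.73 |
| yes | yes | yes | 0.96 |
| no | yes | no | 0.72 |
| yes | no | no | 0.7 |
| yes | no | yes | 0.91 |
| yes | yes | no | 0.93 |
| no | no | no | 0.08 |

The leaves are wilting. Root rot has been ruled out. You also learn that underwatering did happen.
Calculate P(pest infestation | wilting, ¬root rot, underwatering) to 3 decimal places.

P(pest infestation | wilting, ¬root rot, underwatering) ≈ 0.123

P(wilting | ¬root rot, underwatering) = 0.72*0.9 + 0.91*0.1 = 0.648000 + 0.091000 = 0.739000
Of this, 0.091000 comes from 0.91*0.1 (the pest infestation=true cases).
P(pest infestation | wilting, ¬root rot, underwatering) = 0.091000 / 0.739000 ≈ 0.123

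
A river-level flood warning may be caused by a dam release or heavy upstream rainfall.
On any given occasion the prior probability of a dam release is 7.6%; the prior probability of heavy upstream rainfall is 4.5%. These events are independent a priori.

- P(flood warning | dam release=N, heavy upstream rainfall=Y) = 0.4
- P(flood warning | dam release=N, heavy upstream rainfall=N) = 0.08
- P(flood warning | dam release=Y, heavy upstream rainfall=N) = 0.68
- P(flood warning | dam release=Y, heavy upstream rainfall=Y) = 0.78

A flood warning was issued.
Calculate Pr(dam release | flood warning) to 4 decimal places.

P(flood warning) = 0.08×0.924×0.955 + 0.4×0.924×0.045 + 0.68×0.076×0.955 + 0.78×0.076×0.045 = 0.070594 + 0.016632 + 0.049354 + 0.002668 = 0.139248
Of this, 0.052022 comes from 0.049354 + 0.002668 (the dam release=true cases).
So P(dam release | flood warning) = 0.052022/0.139248 ≈ 0.3736.

Pr(dam release | flood warning) ≈ 0.3736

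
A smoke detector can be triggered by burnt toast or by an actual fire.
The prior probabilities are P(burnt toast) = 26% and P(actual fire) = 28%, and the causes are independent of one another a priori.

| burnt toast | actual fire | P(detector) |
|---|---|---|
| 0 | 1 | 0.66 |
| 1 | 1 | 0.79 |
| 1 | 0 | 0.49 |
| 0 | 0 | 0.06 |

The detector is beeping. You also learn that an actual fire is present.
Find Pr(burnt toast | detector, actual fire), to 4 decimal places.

For the numerator, keep only burnt toast=true terms: 0.79·0.26 = 0.205400
Normalizer over all consistent configurations: 0.66·0.74 + 0.79·0.26 = 0.693800
Posterior = 0.205400 / 0.693800 ≈ 0.2961

Pr(burnt toast | detector, actual fire) ≈ 0.2961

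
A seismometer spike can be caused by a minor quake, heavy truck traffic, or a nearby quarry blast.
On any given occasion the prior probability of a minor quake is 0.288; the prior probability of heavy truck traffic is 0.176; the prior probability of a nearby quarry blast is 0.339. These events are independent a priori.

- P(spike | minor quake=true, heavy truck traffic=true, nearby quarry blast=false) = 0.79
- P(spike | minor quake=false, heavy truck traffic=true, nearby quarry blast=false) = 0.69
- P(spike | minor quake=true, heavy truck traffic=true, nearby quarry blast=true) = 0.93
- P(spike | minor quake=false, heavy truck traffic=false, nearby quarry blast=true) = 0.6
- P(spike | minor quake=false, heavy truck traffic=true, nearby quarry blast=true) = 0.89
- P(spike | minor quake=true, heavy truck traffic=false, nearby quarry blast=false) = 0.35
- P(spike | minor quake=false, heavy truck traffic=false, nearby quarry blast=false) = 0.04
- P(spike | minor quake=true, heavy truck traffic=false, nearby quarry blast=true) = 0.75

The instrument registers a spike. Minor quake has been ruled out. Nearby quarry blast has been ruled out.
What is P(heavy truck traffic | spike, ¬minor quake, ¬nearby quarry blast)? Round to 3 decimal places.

P(heavy truck traffic | spike, ¬minor quake, ¬nearby quarry blast) ≈ 0.787

Sum P(spike|·) weighted by the priors over both values of heavy truck traffic:
  P(spike | ¬minor quake, ¬nearby quarry blast) = 0.04*0.824 + 0.69*0.176
        = 0.032960 + 0.121440 = 0.154400
The terms with heavy truck traffic present sum to 0.121440, so
  P(heavy truck traffic | spike, ¬minor quake, ¬nearby quarry blast) = 0.121440 / 0.154400 ≈ 0.787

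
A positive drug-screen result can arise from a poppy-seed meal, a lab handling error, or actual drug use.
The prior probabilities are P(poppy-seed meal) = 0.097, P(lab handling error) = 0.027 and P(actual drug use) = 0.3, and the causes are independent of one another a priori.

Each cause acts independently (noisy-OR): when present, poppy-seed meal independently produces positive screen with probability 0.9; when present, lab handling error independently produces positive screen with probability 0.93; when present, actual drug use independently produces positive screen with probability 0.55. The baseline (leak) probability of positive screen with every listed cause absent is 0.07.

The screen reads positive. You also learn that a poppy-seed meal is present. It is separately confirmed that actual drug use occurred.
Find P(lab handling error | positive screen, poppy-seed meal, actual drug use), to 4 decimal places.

Under noisy-OR, P(positive screen | causes) = 1 − (1−0.07)·∏(1−qᵢ) over the active causes.
By total probability over both values of lab handling error:
  P(positive screen | poppy-seed meal, actual drug use) = 0.95815*0.973 + 0.99707*0.027
        = 0.932280 + 0.026921 = 0.959201
The terms with lab handling error present sum to 0.026921, so
  P(lab handling error | positive screen, poppy-seed meal, actual drug use) = 0.026921 / 0.959201 ≈ 0.0281

P(lab handling error | positive screen, poppy-seed meal, actual drug use) ≈ 0.0281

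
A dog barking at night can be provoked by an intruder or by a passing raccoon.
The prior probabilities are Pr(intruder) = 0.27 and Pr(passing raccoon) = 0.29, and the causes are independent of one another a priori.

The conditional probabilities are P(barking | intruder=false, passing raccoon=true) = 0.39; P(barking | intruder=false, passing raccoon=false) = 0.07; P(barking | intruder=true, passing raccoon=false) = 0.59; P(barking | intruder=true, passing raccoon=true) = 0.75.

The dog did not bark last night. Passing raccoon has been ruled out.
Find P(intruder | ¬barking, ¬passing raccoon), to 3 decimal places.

Numerator (weight on configurations with intruder): 0.41×0.27 = 0.110700
Denominator P(¬barking | ¬passing raccoon): 0.93×0.73 + 0.41×0.27 = 0.789600
Posterior = 0.110700 / 0.789600 ≈ 0.140

P(intruder | ¬barking, ¬passing raccoon) ≈ 0.140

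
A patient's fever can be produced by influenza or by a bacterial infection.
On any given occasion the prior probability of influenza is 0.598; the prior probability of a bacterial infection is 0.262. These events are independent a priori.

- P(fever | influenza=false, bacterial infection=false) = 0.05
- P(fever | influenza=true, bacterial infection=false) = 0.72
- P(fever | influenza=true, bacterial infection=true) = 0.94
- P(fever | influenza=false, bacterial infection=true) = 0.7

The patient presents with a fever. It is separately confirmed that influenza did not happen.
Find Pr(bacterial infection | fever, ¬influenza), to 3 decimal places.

Pr(bacterial infection | fever, ¬influenza) ≈ 0.833

P(fever | ¬influenza) = 0.05*0.738 + 0.7*0.262 = 0.036900 + 0.183400 = 0.220300
The bacterial infection-present share is 0.7*0.262 = 0.183400.
P(bacterial infection | fever, ¬influenza) = 0.183400 / 0.220300 ≈ 0.833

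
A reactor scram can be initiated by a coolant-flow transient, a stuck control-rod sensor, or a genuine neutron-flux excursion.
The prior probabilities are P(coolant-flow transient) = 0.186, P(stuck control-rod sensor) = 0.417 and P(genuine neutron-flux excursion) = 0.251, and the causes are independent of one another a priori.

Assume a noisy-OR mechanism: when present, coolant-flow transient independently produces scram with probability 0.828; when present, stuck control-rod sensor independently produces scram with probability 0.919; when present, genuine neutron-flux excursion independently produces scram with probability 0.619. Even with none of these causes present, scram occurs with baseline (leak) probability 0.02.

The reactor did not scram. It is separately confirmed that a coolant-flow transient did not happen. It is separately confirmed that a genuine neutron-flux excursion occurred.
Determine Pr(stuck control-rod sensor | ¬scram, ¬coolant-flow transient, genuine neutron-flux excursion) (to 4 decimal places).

Pr(stuck control-rod sensor | ¬scram, ¬coolant-flow transient, genuine neutron-flux excursion) ≈ 0.0548

Under noisy-OR, P(scram | causes) = 1 − (1−0.02)·∏(1−qᵢ) over the active causes.
Sum P(¬scram|·) weighted by the priors over both values of stuck control-rod sensor:
  P(¬scram | ¬coolant-flow transient, genuine neutron-flux excursion) = 0.37338×0.583 + 0.030244×0.417
        = 0.217681 + 0.012612 = 0.230293
The terms with stuck control-rod sensor present sum to 0.012612, so
  P(stuck control-rod sensor | ¬scram, ¬coolant-flow transient, genuine neutron-flux excursion) = 0.012612 / 0.230293 ≈ 0.0548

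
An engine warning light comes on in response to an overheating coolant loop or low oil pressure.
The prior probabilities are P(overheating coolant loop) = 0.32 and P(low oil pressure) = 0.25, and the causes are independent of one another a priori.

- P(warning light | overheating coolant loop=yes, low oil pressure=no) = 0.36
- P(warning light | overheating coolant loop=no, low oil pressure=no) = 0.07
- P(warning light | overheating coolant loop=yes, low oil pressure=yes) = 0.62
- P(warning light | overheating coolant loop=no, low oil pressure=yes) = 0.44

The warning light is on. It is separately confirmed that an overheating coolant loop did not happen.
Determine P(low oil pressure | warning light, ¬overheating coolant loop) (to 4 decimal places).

For the numerator, keep only low oil pressure=true terms: 0.44·0.25 = 0.110000
The normalizing constant is 0.07·0.75 + 0.44·0.25 = 0.162500
P(low oil pressure | warning light, ¬overheating coolant loop) = 0.110000/0.162500 ≈ 0.6769

P(low oil pressure | warning light, ¬overheating coolant loop) ≈ 0.6769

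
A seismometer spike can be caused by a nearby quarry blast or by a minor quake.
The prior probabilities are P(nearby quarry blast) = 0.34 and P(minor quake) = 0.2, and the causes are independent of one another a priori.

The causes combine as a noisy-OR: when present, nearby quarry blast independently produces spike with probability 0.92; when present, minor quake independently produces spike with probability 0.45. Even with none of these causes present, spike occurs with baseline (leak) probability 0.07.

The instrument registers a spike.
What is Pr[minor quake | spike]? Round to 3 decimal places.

Pr[minor quake | spike] ≈ 0.310

Under noisy-OR, P(spike | causes) = 1 − (1−0.07)·∏(1−qᵢ) over the active causes.
Sum P(spike|·) weighted by the priors over the 4 (nearby quarry blast, minor quake) configurations:
  P(spike) = 0.07*0.66*0.8 + 0.4885*0.66*0.2 + 0.9256*0.34*0.8 + 0.95908*0.34*0.2
        = 0.036960 + 0.064482 + 0.251763 + 0.065217 = 0.418422
Keeping only the minor quake-present terms gives 0.129699, so
  P(minor quake | spike) = 0.129699 / 0.418422 ≈ 0.310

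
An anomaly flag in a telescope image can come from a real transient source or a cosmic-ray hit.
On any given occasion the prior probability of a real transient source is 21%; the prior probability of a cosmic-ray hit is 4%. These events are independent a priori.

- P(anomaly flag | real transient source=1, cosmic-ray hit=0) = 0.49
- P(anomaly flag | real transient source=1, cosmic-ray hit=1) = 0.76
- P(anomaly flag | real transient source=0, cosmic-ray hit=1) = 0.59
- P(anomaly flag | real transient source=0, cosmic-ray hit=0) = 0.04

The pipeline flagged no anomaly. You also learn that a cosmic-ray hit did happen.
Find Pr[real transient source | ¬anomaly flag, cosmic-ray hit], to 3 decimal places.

Pr[real transient source | ¬anomaly flag, cosmic-ray hit] ≈ 0.135

P(¬anomaly flag | cosmic-ray hit) = 0.41*0.79 + 0.24*0.21 = 0.323900 + 0.050400 = 0.374300
Restricting to configurations with real transient source present: 0.24*0.21 = 0.050400.
P(real transient source | ¬anomaly flag, cosmic-ray hit) = 0.050400 / 0.374300 ≈ 0.135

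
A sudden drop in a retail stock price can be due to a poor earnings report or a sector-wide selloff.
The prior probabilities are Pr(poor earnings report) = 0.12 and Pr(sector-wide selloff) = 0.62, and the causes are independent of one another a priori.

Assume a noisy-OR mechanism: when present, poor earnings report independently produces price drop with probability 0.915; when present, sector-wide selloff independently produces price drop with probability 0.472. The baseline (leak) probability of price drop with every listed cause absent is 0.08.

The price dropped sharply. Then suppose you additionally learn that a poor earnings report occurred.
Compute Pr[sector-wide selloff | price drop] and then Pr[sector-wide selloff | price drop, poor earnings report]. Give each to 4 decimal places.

Under noisy-OR, P(price drop | causes) = 1 − (1−0.08)·∏(1−qᵢ) over the active causes.
By total probability over the 4 (poor earnings report, sector-wide selloff) configurations:
  P(price drop) = 0.08*0.88*0.38 + 0.51424*0.88*0.62 + 0.9218*0.12*0.38 + 0.95871*0.12*0.62
        = 0.026752 + 0.280569 + 0.042034 + 0.071328 = 0.420683
The terms with sector-wide selloff present sum to 0.351897, so
  P(sector-wide selloff | price drop) = 0.351897 / 0.420683 ≈ 0.8365

Now condition on the additional information:
Weight on sector-wide selloff=true, given the evidence: 0.95871×0.62 = 0.594400
The normalizing constant is 0.9218×0.38 + 0.95871×0.62 = 0.944684
P(sector-wide selloff | price drop, poor earnings report) = 0.594400/0.944684 ≈ 0.6292
Conditioning on poor earnings report lowers the posterior on sector-wide selloff: the classic explaining-away effect in a common-effect structure.

Pr[sector-wide selloff | price drop] ≈ 0.8365; Pr[sector-wide selloff | price drop, poor earnings report] ≈ 0.6292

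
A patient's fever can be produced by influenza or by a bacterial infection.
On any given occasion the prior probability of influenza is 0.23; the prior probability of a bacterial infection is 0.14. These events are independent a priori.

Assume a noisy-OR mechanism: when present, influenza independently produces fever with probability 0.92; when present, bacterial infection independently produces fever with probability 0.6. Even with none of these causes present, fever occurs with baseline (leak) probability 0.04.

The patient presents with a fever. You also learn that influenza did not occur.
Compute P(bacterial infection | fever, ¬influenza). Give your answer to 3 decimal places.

Under noisy-OR, P(fever | causes) = 1 − (1−0.04)·∏(1−qᵢ) over the active causes.
P(fever | ¬influenza) = 0.04×0.86 + 0.616×0.14 = 0.034400 + 0.086240 = 0.120640
The bacterial infection-present share is 0.616×0.14 = 0.086240.
P(bacterial infection | fever, ¬influenza) = 0.086240 / 0.120640 ≈ 0.715

P(bacterial infection | fever, ¬influenza) ≈ 0.715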